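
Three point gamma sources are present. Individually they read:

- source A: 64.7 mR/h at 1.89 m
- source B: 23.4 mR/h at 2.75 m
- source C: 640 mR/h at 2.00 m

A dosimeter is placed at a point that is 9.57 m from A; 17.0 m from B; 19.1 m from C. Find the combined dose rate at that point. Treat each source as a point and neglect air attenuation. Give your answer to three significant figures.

10.2 mR/h

By superposition, sum each source's inverse-square contribution:
A: 64.7 × (1.89/9.57)² = 2.524 mR/h
B: 23.4 × (2.75/17.0)² = 0.6123 mR/h
C: 640 × (2.00/19.1)² = 7.017 mR/h
Total = 2.524 + 0.6123 + 7.017 = 10.15 mR/h.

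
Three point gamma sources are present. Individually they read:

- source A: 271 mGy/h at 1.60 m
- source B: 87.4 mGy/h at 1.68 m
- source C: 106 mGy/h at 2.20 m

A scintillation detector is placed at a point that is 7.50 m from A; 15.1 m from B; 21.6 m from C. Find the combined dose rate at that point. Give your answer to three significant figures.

14.5 mGy/h

By superposition, sum each source's inverse-square contribution:
A: 271 × (1.60/7.50)² = 12.33 mGy/h
B: 87.4 × (1.68/15.1)² = 1.082 mGy/h
C: 106 × (2.20/21.6)² = 1.100 mGy/h
Total = 12.33 + 1.082 + 1.100 = 14.51 mGy/h.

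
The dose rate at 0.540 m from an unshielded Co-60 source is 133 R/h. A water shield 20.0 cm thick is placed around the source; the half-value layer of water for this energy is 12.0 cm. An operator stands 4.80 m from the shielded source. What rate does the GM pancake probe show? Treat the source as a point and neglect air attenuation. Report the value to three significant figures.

Distance alone: 133 × (0.540/4.80)² = 133 × 0.01266 = 1.684 R/h.
Shield: 20.0/12.0 = 1.667 half-value layers → attenuation 2^(−1.667) = 0.3149.
Combined: 1.684 × 0.3149 = 0.5303 R/h.

0.530 R/h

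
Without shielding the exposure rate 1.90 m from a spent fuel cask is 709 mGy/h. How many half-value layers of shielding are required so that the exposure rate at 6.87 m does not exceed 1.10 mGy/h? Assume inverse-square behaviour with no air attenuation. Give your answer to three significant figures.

At 6.87 m, distance alone gives 709 × (1.90/6.87)² = 709 × 0.07649 = 54.23 mGy/h.
Further attenuation needed: 54.23/1.10 = 49.30.
n = log₂(49.30) = 5.624 half-value layers.

5.62 half-value layers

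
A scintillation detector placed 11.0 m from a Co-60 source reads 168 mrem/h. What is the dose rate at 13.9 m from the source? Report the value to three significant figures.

Using I₁d₁² = I₂d₂², scaling from 11.0 m to 13.9 m:
(11.0/13.9)² = 0.6263, so 168 × 0.6263 = 105.2 mrem/h.

105 mrem/h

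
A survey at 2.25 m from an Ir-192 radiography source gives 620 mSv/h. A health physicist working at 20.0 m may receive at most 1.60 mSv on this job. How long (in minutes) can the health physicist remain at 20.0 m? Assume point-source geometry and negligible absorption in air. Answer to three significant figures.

Intensity scales as (d₁/d₂)², so rate at 20.0 m:
(2.25/20.0)² = 0.01266, so 620 × 0.01266 = 7.849 mSv/h.
Stay time = 1.60 mSv ÷ 7.849 mSv/h = 0.2038 h = 12.23 min.

12.2 min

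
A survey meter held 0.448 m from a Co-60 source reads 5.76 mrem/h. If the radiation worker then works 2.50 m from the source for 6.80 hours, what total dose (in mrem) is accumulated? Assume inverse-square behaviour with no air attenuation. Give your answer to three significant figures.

By the inverse-square law, rate at 2.50 m:
(0.448/2.50)² = 0.03211, so 5.76 × 0.03211 = 0.1850 mrem/h.
Dose = rate × time = 0.1850 mrem/h × 6.800 h = 1.258 mrem.

1.26 mrem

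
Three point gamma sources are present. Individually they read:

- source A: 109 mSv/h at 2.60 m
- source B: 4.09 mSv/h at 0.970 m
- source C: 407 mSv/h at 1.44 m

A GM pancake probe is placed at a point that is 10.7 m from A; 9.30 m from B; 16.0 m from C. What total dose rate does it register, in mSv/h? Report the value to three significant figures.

9.78 mSv/h

By superposition, sum each source's inverse-square contribution:
A: 109 × (2.60/10.7)² = 6.436 mSv/h
B: 4.09 × (0.970/9.30)² = 0.04449 mSv/h
C: 407 × (1.44/16.0)² = 3.297 mSv/h
Total = 6.436 + 0.04449 + 3.297 = 9.777 mSv/h.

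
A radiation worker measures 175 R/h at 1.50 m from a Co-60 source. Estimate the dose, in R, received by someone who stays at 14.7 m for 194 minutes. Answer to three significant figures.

Intensity scales as (d₁/d₂)², so rate at 14.7 m:
175 × (1.50/14.7)² = 175 × 0.01041 = 1.822 R/h.
Dose = rate × time = 1.822 R/h × 3.233 h = 5.891 R.

5.89 R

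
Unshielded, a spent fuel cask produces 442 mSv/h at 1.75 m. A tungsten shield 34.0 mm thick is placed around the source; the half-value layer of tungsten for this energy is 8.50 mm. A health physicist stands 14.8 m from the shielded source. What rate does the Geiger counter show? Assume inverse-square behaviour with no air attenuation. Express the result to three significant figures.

Distance alone: 442 × (1.75/14.8)² = 442 × 0.01398 = 6.179 mSv/h.
Shield: 34.0/8.50 = 4.000 half-value layers → attenuation 2^(−4.000) = 0.06250.
Combined: 6.179 × 0.06250 = 0.3862 mSv/h.

0.386 mSv/h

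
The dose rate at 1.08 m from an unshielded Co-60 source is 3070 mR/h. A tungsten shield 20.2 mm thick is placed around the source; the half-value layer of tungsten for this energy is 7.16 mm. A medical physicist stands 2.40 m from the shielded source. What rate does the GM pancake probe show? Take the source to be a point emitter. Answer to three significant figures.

Distance alone: (1.08/2.40)² = 0.2025, so 3070 × 0.2025 = 621.7 mR/h.
Shield: 20.2/7.16 = 2.821 half-value layers → attenuation 2^(−2.821) = 0.1415.
Combined: 621.7 × 0.1415 = 87.97 mR/h.

88.0 mR/h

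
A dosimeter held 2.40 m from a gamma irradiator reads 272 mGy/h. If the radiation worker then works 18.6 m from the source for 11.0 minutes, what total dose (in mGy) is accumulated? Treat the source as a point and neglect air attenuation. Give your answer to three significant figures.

By the inverse-square law, rate at 18.6 m:
272 × (2.40/18.6)² = 272 × 0.01665 = 4.529 mGy/h.
Dose = rate × time = 4.529 mGy/h × 0.1833 h = 0.8302 mGy.

0.830 mGy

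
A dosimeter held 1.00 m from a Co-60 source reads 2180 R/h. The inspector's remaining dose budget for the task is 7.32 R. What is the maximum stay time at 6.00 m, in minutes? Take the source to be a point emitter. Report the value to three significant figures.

Since intensity falls as 1/r², rate at 6.00 m:
2180 × (1.00/6.00)² = 2180 × 0.02778 = 60.56 R/h.
Stay time = 7.32 R ÷ 60.56 R/h = 0.1209 h = 7.254 min.

7.25 min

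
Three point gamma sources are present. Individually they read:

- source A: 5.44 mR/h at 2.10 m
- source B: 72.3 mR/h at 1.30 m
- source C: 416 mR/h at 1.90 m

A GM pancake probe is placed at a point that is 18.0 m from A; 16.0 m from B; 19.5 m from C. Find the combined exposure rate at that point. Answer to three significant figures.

4.50 mR/h

Each source contributes Iᵢ·(dᵢ/rᵢ)²; contributions add.
A: 5.44 × (2.10/18.0)² = 0.07404 mR/h
B: 72.3 × (1.30/16.0)² = 0.4773 mR/h
C: 416 × (1.90/19.5)² = 3.949 mR/h
Total = 0.07404 + 0.4773 + 3.949 = 4.500 mR/h.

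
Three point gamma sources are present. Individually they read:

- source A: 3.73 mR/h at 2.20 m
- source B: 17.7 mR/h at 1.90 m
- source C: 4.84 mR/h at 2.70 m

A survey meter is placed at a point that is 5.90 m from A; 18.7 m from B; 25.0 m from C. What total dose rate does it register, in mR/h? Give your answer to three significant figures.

0.758 mR/h

By superposition, sum each source's inverse-square contribution:
A: 3.73 × (2.20/5.90)² = 0.5186 mR/h
B: 17.7 × (1.90/18.7)² = 0.1827 mR/h
C: 4.84 × (2.70/25.0)² = 0.05645 mR/h
Total = 0.5186 + 0.1827 + 0.05645 = 0.7577 mR/h.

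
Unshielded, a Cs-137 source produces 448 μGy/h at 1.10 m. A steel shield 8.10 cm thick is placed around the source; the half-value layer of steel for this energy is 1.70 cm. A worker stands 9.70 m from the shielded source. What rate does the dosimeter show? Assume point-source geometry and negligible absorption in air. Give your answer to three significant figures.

0.212 μGy/h

Distance alone: 448 × (1.10/9.70)² = 448 × 0.01286 = 5.761 μGy/h.
Shield: 8.10/1.70 = 4.765 half-value layers → attenuation 2^(−4.765) = 0.03678.
Combined: 5.761 × 0.03678 = 0.2119 μGy/h.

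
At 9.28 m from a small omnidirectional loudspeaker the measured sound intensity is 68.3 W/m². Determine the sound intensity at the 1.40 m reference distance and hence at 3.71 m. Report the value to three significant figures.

By the inverse-square law,
At 1.40 m: (9.28/1.40)² = 43.94, so 68.3 × 43.94 = 3001 W/m²
At 3.71 m: (1.40/3.71)² = 0.1424, so 3001 × 0.1424 = 427.3 W/m².

3000 W/m²; 427 W/m²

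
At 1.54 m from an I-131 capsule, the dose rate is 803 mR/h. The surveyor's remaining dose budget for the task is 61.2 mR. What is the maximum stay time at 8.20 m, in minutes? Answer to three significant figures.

130 min

By the inverse-square law, rate at 8.20 m:
(1.54/8.20)² = 0.03527, so 803 × 0.03527 = 28.32 mR/h.
Stay time = 61.2 mR ÷ 28.32 mR/h = 2.161 h = 129.7 min.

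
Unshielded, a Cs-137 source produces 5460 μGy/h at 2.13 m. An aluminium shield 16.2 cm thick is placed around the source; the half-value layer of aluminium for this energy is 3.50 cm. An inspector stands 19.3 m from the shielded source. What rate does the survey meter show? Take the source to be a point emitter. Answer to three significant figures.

Distance alone: (2.13/19.3)² = 0.01218, so 5460 × 0.01218 = 66.50 μGy/h.
Shield: 16.2/3.50 = 4.629 half-value layers → attenuation 2^(−4.629) = 0.04041.
Combined: 66.50 × 0.04041 = 2.687 μGy/h.

2.69 μGy/h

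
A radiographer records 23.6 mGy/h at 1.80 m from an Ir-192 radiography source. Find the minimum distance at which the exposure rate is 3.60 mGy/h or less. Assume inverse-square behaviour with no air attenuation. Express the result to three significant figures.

Using I₁d₁² = I₂d₂², d₂ = d₁·√(I₁/I₂).
I₁/I₂ = 23.6/3.60 = 6.556, so d₂ = 1.80 × √6.556 = 4.609 m.

4.61 m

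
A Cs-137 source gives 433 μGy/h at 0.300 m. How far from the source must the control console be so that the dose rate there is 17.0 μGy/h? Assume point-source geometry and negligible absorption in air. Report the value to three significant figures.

Using I₁d₁² = I₂d₂², d₂ = d₁·√(I₁/I₂).
I₁/I₂ = 433/17.0 = 25.47, so d₂ = 0.300 × √25.47 = 1.514 m.

1.51 m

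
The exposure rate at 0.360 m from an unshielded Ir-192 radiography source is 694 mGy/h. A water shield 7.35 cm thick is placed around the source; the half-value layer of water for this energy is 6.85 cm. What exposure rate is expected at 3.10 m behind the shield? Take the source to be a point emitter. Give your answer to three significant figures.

4.45 mGy/h

Distance alone: (0.360/3.10)² = 0.01349, so 694 × 0.01349 = 9.362 mGy/h.
Shield: 7.35/6.85 = 1.073 half-value layers → attenuation 2^(−1.073) = 0.4753.
Combined: 9.362 × 0.4753 = 4.450 mGy/h.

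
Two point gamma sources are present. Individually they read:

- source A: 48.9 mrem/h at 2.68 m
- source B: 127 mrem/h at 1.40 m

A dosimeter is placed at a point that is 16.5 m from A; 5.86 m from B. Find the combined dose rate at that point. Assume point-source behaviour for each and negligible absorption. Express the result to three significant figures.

By superposition, sum each source's inverse-square contribution:
A: 48.9 × (2.68/16.5)² = 1.290 mrem/h
B: 127 × (1.40/5.86)² = 7.249 mrem/h
Total = 1.290 + 7.249 = 8.539 mrem/h.

8.54 mrem/h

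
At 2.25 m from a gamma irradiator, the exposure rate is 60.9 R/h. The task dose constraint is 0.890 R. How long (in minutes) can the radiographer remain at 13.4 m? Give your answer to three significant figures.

By the inverse-square law, rate at 13.4 m:
60.9 × (2.25/13.4)² = 60.9 × 0.02819 = 1.717 R/h.
Stay time = 0.890 R ÷ 1.717 R/h = 0.5183 h = 31.10 min.

31.1 min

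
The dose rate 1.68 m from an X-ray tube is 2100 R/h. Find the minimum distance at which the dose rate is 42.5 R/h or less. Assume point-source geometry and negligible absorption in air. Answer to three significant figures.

11.8 m

By the inverse-square law, d₂ = d₁·√(I₁/I₂).
I₁/I₂ = 2100/42.5 = 49.41, so d₂ = 1.68 × √49.41 = 11.81 m.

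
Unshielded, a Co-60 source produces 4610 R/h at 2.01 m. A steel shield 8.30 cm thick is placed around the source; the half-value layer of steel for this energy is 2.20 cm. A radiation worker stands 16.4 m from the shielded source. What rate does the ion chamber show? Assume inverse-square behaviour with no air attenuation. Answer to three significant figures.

Distance alone: 4610 × (2.01/16.4)² = 4610 × 0.01502 = 69.24 R/h.
Shield: 8.30/2.20 = 3.773 half-value layers → attenuation 2^(−3.773) = 0.07315.
Combined: 69.24 × 0.07315 = 5.065 R/h.

5.07 R/h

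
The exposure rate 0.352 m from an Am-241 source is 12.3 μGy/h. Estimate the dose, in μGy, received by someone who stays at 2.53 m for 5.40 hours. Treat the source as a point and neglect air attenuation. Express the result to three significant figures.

Intensity scales as (d₁/d₂)², so rate at 2.53 m:
12.3 × (0.352/2.53)² = 12.3 × 0.01936 = 0.2381 μGy/h.
Dose = rate × time = 0.2381 μGy/h × 5.400 h = 1.286 μGy.

1.29 μGy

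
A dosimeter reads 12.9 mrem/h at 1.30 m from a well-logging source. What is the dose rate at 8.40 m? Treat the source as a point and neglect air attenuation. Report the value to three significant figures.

0.309 mrem/h

Since intensity falls as 1/r², the rate at 8.40 m is
(1.30/8.40)² = 0.02395, so 12.9 × 0.02395 = 0.3090 mrem/h.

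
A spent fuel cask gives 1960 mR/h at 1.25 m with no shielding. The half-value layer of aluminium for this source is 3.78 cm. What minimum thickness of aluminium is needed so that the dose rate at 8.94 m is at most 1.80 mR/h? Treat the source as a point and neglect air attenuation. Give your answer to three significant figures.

16.7 cm

At 8.94 m, distance alone gives 1960 × (1.25/8.94)² = 1960 × 0.01955 = 38.32 mR/h.
Further attenuation needed: 38.32/1.80 = 21.29.
n = log₂(21.29) = 4.412 half-value layers.
Thickness = 4.412 × 3.78 cm = 16.68 cm.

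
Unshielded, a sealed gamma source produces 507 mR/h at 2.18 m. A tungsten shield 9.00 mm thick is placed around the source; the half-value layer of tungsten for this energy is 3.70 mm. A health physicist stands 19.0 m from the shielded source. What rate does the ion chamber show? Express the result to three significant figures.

Distance alone: 507 × (2.18/19.0)² = 507 × 0.01316 = 6.672 mR/h.
Shield: 9.00/3.70 = 2.432 half-value layers → attenuation 2^(−2.432) = 0.1853.
Combined: 6.672 × 0.1853 = 1.236 mR/h.

1.24 mR/h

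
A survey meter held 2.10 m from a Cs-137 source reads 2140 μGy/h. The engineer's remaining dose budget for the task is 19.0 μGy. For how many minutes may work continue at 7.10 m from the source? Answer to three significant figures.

Since intensity falls as 1/r², rate at 7.10 m:
2140 × (2.10/7.10)² = 2140 × 0.08748 = 187.2 μGy/h.
Stay time = 19.0 μGy ÷ 187.2 μGy/h = 0.1015 h = 6.090 min.

6.09 min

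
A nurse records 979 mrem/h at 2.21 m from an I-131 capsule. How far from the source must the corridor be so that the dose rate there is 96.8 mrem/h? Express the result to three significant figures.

7.03 m

Using I₁d₁² = I₂d₂², d₂ = d₁·√(I₁/I₂).
I₁/I₂ = 979/96.8 = 10.11, so d₂ = 2.21 × √10.11 = 7.027 m.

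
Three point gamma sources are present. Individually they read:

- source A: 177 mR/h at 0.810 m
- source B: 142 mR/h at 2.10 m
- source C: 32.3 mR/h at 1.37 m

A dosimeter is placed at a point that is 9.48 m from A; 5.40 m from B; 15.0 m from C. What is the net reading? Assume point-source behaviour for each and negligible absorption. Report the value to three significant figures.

23.0 mR/h

Each source contributes Iᵢ·(dᵢ/rᵢ)²; contributions add.
A: 177 × (0.810/9.48)² = 1.292 mR/h
B: 142 × (2.10/5.40)² = 21.48 mR/h
C: 32.3 × (1.37/15.0)² = 0.2694 mR/h
Total = 1.292 + 21.48 + 0.2694 = 23.04 mR/h.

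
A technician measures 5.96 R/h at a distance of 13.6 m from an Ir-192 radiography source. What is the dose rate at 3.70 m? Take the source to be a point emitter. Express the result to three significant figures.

Applying the 1/r² law, the rate at 3.70 m is
5.96 × (13.6/3.70)² = 5.96 × 13.51 = 80.52 R/h.

80.5 R/h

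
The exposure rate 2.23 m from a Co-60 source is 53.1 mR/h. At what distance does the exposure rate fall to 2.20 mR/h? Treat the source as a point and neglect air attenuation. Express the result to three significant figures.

Applying the 1/r² law, d₂ = d₁·√(I₁/I₂).
I₁/I₂ = 53.1/2.20 = 24.14, so d₂ = 2.23 × √24.14 = 10.96 m.

11.0 m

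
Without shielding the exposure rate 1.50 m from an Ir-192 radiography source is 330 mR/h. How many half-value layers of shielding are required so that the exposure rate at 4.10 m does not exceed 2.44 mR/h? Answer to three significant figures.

4.18 half-value layers

At 4.10 m, distance alone gives 330 × (1.50/4.10)² = 330 × 0.1338 = 44.15 mR/h.
Further attenuation needed: 44.15/2.44 = 18.09.
n = log₂(18.09) = 4.177 half-value layers.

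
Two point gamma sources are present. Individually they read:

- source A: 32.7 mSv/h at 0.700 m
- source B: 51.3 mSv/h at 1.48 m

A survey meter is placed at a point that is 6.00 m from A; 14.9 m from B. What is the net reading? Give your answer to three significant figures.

By superposition, sum each source's inverse-square contribution:
A: 32.7 × (0.700/6.00)² = 0.4451 mSv/h
B: 51.3 × (1.48/14.9)² = 0.5061 mSv/h
Total = 0.4451 + 0.5061 = 0.9512 mSv/h.

0.951 mSv/h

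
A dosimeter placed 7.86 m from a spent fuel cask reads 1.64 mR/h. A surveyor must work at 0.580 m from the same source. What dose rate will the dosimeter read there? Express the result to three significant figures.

301 mR/h

Intensity scales as (d₁/d₂)², so scaling from 7.86 m to 0.580 m:
(7.86/0.580)² = 183.6, so 1.64 × 183.6 = 301.1 mR/h.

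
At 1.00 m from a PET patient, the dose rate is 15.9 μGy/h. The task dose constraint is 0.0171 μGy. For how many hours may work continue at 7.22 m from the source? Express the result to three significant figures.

Intensity scales as (d₁/d₂)², so rate at 7.22 m:
15.9 × (1.00/7.22)² = 15.9 × 0.01918 = 0.3050 μGy/h.
Stay time = 0.0171 μGy ÷ 0.3050 μGy/h = 0.05607 h.

0.0561 h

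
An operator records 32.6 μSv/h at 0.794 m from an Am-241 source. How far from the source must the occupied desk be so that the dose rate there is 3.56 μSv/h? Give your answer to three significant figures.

Since intensity falls as 1/r², d₂ = d₁·√(I₁/I₂).
I₁/I₂ = 32.6/3.56 = 9.157, so d₂ = 0.794 × √9.157 = 2.403 m.

2.40 m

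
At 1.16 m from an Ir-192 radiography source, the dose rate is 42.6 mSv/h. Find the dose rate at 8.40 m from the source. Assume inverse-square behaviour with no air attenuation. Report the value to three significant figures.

Since intensity falls as 1/r², the rate at 8.40 m is
42.6 × (1.16/8.40)² = 42.6 × 0.01907 = 0.8124 mSv/h.

0.812 mSv/h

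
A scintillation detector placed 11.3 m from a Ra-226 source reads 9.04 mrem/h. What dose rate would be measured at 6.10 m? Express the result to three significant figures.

31.0 mrem/h

Since intensity falls as 1/r², scaling from 11.3 m to 6.10 m:
9.04 × (11.3/6.10)² = 9.04 × 3.432 = 31.03 mrem/h.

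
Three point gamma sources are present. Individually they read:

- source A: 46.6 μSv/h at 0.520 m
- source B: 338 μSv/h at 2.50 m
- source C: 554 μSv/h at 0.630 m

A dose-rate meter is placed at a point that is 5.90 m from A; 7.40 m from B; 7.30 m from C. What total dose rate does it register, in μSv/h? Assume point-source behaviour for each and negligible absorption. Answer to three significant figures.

Each source contributes Iᵢ·(dᵢ/rᵢ)²; contributions add.
A: 46.6 × (0.520/5.90)² = 0.3620 μSv/h
B: 338 × (2.50/7.40)² = 38.58 μSv/h
C: 554 × (0.630/7.30)² = 4.126 μSv/h
Total = 0.3620 + 38.58 + 4.126 = 43.07 μSv/h.

43.1 μSv/h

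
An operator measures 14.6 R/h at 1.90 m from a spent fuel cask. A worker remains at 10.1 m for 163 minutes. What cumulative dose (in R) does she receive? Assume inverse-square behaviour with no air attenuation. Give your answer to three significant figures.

1.40 R

Intensity scales as (d₁/d₂)², so rate at 10.1 m:
14.6 × (1.90/10.1)² = 14.6 × 0.03539 = 0.5167 R/h.
Dose = rate × time = 0.5167 R/h × 2.717 h = 1.404 R.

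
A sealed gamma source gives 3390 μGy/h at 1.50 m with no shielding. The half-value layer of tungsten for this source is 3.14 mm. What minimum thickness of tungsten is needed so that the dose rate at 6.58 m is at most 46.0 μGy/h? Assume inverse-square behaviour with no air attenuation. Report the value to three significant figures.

At 6.58 m, distance alone gives 3390 × (1.50/6.58)² = 3390 × 0.05197 = 176.2 μGy/h.
Further attenuation needed: 176.2/46.0 = 3.830.
n = log₂(3.830) = 1.937 half-value layers.
Thickness = 1.937 × 3.14 mm = 6.082 mm.

6.08 mm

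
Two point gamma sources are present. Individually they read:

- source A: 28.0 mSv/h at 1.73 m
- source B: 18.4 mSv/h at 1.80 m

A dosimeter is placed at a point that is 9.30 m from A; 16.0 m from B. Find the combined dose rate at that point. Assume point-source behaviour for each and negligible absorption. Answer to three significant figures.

Each source contributes Iᵢ·(dᵢ/rᵢ)²; contributions add.
A: 28.0 × (1.73/9.30)² = 0.9689 mSv/h
B: 18.4 × (1.80/16.0)² = 0.2329 mSv/h
Total = 0.9689 + 0.2329 = 1.202 mSv/h.

1.20 mSv/h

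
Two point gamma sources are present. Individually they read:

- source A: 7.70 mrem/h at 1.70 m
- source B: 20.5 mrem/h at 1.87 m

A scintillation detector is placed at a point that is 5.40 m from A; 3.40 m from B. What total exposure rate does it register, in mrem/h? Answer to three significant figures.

6.96 mrem/h

By superposition, sum each source's inverse-square contribution:
A: 7.70 × (1.70/5.40)² = 0.7631 mrem/h
B: 20.5 × (1.87/3.40)² = 6.201 mrem/h
Total = 0.7631 + 6.201 = 6.964 mrem/h.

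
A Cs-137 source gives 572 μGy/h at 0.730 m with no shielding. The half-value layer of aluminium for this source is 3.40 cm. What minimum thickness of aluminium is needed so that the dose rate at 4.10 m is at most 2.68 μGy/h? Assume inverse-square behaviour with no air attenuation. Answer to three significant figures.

At 4.10 m, distance alone gives (0.730/4.10)² = 0.03170, so 572 × 0.03170 = 18.13 μGy/h.
Further attenuation needed: 18.13/2.68 = 6.765.
n = log₂(6.765) = 2.758 half-value layers.
Thickness = 2.758 × 3.40 cm = 9.377 cm.

9.38 cm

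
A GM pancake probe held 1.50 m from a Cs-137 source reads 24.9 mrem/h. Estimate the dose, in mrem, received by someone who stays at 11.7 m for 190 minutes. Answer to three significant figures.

1.30 mrem

Intensity scales as (d₁/d₂)², so rate at 11.7 m:
24.9 × (1.50/11.7)² = 24.9 × 0.01644 = 0.4094 mrem/h.
Dose = rate × time = 0.4094 mrem/h × 3.167 h = 1.297 mrem.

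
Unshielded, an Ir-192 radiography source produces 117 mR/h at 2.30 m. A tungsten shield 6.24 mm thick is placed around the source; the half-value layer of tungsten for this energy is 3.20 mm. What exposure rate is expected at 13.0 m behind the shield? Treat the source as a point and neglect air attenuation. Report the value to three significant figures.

0.948 mR/h

Distance alone: (2.30/13.0)² = 0.03130, so 117 × 0.03130 = 3.662 mR/h.
Shield: 6.24/3.20 = 1.950 half-value layers → attenuation 2^(−1.950) = 0.2588.
Combined: 3.662 × 0.2588 = 0.9477 mR/h.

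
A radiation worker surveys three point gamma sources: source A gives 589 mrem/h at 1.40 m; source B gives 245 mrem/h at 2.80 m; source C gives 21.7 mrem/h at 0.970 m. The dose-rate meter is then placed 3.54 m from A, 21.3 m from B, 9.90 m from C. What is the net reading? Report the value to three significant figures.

96.6 mrem/h

Each source contributes Iᵢ·(dᵢ/rᵢ)²; contributions add.
A: 589 × (1.40/3.54)² = 92.12 mrem/h
B: 245 × (2.80/21.3)² = 4.234 mrem/h
C: 21.7 × (0.970/9.90)² = 0.2083 mrem/h
Total = 92.12 + 4.234 + 0.2083 = 96.56 mrem/h.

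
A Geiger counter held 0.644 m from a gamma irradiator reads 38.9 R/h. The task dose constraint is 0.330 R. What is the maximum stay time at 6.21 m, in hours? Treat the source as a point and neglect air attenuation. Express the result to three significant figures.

0.789 h

Intensity scales as (d₁/d₂)², so rate at 6.21 m:
38.9 × (0.644/6.21)² = 38.9 × 0.01075 = 0.4182 R/h.
Stay time = 0.330 R ÷ 0.4182 R/h = 0.7891 h.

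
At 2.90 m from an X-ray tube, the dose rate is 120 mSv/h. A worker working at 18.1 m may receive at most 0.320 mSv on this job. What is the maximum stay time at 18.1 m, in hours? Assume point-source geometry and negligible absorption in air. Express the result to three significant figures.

0.104 h

Since intensity falls as 1/r², rate at 18.1 m:
(2.90/18.1)² = 0.02567, so 120 × 0.02567 = 3.080 mSv/h.
Stay time = 0.320 mSv ÷ 3.080 mSv/h = 0.1039 h.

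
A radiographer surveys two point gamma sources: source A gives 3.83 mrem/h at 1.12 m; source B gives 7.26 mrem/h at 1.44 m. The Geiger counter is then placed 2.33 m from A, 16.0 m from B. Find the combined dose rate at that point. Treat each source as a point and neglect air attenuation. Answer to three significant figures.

Each source contributes Iᵢ·(dᵢ/rᵢ)²; contributions add.
A: 3.83 × (1.12/2.33)² = 0.8850 mrem/h
B: 7.26 × (1.44/16.0)² = 0.05881 mrem/h
Total = 0.8850 + 0.05881 = 0.9438 mrem/h.

0.944 mrem/h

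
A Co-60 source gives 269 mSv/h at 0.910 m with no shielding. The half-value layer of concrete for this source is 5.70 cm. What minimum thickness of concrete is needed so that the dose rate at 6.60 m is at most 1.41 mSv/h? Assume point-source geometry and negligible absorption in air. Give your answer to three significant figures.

10.6 cm

At 6.60 m, distance alone gives (0.910/6.60)² = 0.01901, so 269 × 0.01901 = 5.114 mSv/h.
Further attenuation needed: 5.114/1.41 = 3.627.
n = log₂(3.627) = 1.859 half-value layers.
Thickness = 1.859 × 5.70 cm = 10.60 cm.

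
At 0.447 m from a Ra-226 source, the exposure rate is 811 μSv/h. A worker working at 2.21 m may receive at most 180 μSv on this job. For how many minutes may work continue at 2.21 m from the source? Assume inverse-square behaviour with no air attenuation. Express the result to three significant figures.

Using I₁d₁² = I₂d₂², rate at 2.21 m:
811 × (0.447/2.21)² = 811 × 0.04091 = 33.18 μSv/h.
Stay time = 180 μSv ÷ 33.18 μSv/h = 5.425 h = 325.5 min.

326 min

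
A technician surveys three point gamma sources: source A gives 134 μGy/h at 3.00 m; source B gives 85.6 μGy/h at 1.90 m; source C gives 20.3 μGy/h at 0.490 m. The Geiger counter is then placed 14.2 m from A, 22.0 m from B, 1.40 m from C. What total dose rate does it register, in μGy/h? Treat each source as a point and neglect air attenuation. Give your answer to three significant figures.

By superposition, sum each source's inverse-square contribution:
A: 134 × (3.00/14.2)² = 5.981 μGy/h
B: 85.6 × (1.90/22.0)² = 0.6385 μGy/h
C: 20.3 × (0.490/1.40)² = 2.487 μGy/h
Total = 5.981 + 0.6385 + 2.487 = 9.107 μGy/h.

9.11 μGy/h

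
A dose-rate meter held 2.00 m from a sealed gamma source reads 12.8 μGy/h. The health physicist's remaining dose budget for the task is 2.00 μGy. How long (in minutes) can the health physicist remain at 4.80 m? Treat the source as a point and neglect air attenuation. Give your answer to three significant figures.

Applying the 1/r² law, rate at 4.80 m:
12.8 × (2.00/4.80)² = 12.8 × 0.1736 = 2.222 μGy/h.
Stay time = 2.00 μGy ÷ 2.222 μGy/h = 0.9001 h = 54.01 min.

54.0 min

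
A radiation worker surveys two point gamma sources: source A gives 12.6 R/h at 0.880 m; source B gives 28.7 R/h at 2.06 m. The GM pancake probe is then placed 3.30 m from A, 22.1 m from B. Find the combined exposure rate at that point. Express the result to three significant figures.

Each source contributes Iᵢ·(dᵢ/rᵢ)²; contributions add.
A: 12.6 × (0.880/3.30)² = 0.8960 R/h
B: 28.7 × (2.06/22.1)² = 0.2494 R/h
Total = 0.8960 + 0.2494 = 1.145 R/h.

1.15 R/h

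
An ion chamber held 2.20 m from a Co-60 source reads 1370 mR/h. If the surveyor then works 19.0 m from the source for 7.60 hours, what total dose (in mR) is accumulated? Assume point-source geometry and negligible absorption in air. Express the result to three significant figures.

By the inverse-square law, rate at 19.0 m:
1370 × (2.20/19.0)² = 1370 × 0.01341 = 18.37 mR/h.
Dose = rate × time = 18.37 mR/h × 7.600 h = 139.6 mR.

140 mR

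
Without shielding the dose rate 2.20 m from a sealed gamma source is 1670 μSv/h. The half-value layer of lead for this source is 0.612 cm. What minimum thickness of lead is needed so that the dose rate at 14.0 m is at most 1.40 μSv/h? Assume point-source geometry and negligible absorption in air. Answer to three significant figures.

2.99 cm

At 14.0 m, distance alone gives 1670 × (2.20/14.0)² = 1670 × 0.02469 = 41.23 μSv/h.
Further attenuation needed: 41.23/1.40 = 29.45.
n = log₂(29.45) = 4.880 half-value layers.
Thickness = 4.880 × 0.612 cm = 2.987 cm.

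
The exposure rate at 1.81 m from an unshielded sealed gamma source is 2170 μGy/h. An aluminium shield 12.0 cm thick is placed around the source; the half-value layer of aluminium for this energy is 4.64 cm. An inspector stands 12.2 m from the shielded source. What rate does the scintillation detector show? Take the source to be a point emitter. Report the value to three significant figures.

7.95 μGy/h

Distance alone: 2170 × (1.81/12.2)² = 2170 × 0.02201 = 47.76 μGy/h.
Shield: 12.0/4.64 = 2.586 half-value layers → attenuation 2^(−2.586) = 0.1665.
Combined: 47.76 × 0.1665 = 7.952 μGy/h.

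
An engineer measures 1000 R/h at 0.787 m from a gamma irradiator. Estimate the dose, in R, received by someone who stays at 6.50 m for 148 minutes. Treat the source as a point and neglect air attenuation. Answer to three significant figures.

Applying the 1/r² law, rate at 6.50 m:
1000 × (0.787/6.50)² = 1000 × 0.01466 = 14.66 R/h.
Dose = rate × time = 14.66 R/h × 2.467 h = 36.17 R.

36.2 R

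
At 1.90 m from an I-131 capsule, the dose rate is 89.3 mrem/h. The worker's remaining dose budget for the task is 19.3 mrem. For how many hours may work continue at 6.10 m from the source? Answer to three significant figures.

By the inverse-square law, rate at 6.10 m:
(1.90/6.10)² = 0.09702, so 89.3 × 0.09702 = 8.664 mrem/h.
Stay time = 19.3 mrem ÷ 8.664 mrem/h = 2.228 h.

2.23 h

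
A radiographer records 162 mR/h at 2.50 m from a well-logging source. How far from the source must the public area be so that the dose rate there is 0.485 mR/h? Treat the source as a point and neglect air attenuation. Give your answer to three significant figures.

Intensity scales as (d₁/d₂)², so d₂ = d₁·√(I₁/I₂).
I₁/I₂ = 162/0.485 = 334.0, so d₂ = 2.50 × √334.0 = 45.69 m.

45.7 m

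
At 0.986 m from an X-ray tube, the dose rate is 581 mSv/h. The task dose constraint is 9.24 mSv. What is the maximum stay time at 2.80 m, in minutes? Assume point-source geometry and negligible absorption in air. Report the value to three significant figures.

Using I₁d₁² = I₂d₂², rate at 2.80 m:
581 × (0.986/2.80)² = 581 × 0.1240 = 72.04 mSv/h.
Stay time = 9.24 mSv ÷ 72.04 mSv/h = 0.1283 h = 7.698 min.

7.70 min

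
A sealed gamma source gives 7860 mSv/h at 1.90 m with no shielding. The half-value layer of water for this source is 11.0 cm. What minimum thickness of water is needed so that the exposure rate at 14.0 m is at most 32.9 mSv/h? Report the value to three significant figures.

At 14.0 m, distance alone gives (1.90/14.0)² = 0.01842, so 7860 × 0.01842 = 144.8 mSv/h.
Further attenuation needed: 144.8/32.9 = 4.401.
n = log₂(4.401) = 2.138 half-value layers.
Thickness = 2.138 × 11.0 cm = 23.52 cm.

23.5 cm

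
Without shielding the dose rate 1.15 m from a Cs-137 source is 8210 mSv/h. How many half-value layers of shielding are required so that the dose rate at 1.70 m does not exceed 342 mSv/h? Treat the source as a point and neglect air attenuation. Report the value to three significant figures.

3.46 half-value layers

At 1.70 m, distance alone gives (1.15/1.70)² = 0.4576, so 8210 × 0.4576 = 3757 mSv/h.
Further attenuation needed: 3757/342 = 10.99.
n = log₂(10.99) = 3.458 half-value layers.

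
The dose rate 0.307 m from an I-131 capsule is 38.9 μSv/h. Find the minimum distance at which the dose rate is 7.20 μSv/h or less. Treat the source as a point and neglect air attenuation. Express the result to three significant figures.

Applying the 1/r² law, d₂ = d₁·√(I₁/I₂).
I₁/I₂ = 38.9/7.20 = 5.403, so d₂ = 0.307 × √5.403 = 0.7136 m.

0.714 m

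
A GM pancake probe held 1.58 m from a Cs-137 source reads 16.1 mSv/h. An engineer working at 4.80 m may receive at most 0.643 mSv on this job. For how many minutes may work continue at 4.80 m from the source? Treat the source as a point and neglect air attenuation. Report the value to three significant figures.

22.1 min

Applying the 1/r² law, rate at 4.80 m:
(1.58/4.80)² = 0.1084, so 16.1 × 0.1084 = 1.745 mSv/h.
Stay time = 0.643 mSv ÷ 1.745 mSv/h = 0.3685 h = 22.11 min.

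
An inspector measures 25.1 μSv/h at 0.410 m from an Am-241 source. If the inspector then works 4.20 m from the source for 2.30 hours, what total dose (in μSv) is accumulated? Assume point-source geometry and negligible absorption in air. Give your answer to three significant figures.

0.550 μSv

By the inverse-square law, rate at 4.20 m:
25.1 × (0.410/4.20)² = 25.1 × 0.009529 = 0.2392 μSv/h.
Dose = rate × time = 0.2392 μSv/h × 2.300 h = 0.5502 μSv.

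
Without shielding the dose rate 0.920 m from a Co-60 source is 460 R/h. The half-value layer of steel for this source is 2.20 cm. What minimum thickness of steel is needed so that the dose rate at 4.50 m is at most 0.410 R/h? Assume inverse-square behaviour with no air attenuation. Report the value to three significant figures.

At 4.50 m, distance alone gives 460 × (0.920/4.50)² = 460 × 0.04180 = 19.23 R/h.
Further attenuation needed: 19.23/0.410 = 46.90.
n = log₂(46.90) = 5.552 half-value layers.
Thickness = 5.552 × 2.20 cm = 12.21 cm.

12.2 cm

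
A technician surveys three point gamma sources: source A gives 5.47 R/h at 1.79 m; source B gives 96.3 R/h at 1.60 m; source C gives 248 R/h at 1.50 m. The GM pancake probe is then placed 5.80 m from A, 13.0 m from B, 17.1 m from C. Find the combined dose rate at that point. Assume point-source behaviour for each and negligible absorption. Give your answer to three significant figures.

By superposition, sum each source's inverse-square contribution:
A: 5.47 × (1.79/5.80)² = 0.5210 R/h
B: 96.3 × (1.60/13.0)² = 1.459 R/h
C: 248 × (1.50/17.1)² = 1.908 R/h
Total = 0.5210 + 1.459 + 1.908 = 3.888 R/h.

3.89 R/h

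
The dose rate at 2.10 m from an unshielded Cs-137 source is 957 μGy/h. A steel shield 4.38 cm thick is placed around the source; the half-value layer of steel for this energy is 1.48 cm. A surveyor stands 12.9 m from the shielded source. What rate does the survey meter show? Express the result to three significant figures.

Distance alone: 957 × (2.10/12.9)² = 957 × 0.02650 = 25.36 μGy/h.
Shield: 4.38/1.48 = 2.959 half-value layers → attenuation 2^(−2.959) = 0.1286.
Combined: 25.36 × 0.1286 = 3.261 μGy/h.

3.26 μGy/h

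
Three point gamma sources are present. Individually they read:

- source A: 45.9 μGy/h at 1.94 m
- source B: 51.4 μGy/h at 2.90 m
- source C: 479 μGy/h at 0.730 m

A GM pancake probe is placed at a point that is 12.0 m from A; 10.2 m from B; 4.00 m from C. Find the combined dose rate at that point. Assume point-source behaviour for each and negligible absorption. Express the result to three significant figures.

Each source contributes Iᵢ·(dᵢ/rᵢ)²; contributions add.
A: 45.9 × (1.94/12.0)² = 1.200 μGy/h
B: 51.4 × (2.90/10.2)² = 4.155 μGy/h
C: 479 × (0.730/4.00)² = 15.95 μGy/h
Total = 1.200 + 4.155 + 15.95 = 21.30 μGy/h.

21.3 μGy/h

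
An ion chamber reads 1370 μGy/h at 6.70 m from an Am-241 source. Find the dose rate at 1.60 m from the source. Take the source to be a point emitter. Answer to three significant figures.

Since intensity falls as 1/r², the rate at 1.60 m is
1370 × (6.70/1.60)² = 1370 × 17.54 = 24030 μGy/h.

24000 μGy/h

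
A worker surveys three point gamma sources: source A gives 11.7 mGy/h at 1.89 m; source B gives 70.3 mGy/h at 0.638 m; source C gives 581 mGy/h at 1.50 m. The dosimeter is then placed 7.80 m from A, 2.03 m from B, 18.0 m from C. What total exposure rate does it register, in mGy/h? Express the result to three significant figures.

11.7 mGy/h

Each source contributes Iᵢ·(dᵢ/rᵢ)²; contributions add.
A: 11.7 × (1.89/7.80)² = 0.6869 mGy/h
B: 70.3 × (0.638/2.03)² = 6.944 mGy/h
C: 581 × (1.50/18.0)² = 4.035 mGy/h
Total = 0.6869 + 6.944 + 4.035 = 11.67 mGy/h.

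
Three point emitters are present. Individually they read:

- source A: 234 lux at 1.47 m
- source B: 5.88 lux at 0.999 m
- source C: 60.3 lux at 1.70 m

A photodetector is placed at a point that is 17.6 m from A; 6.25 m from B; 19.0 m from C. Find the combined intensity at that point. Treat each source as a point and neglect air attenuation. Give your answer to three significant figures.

2.27 lux

By superposition, sum each source's inverse-square contribution:
A: 234 × (1.47/17.6)² = 1.632 lux
B: 5.88 × (0.999/6.25)² = 0.1502 lux
C: 60.3 × (1.70/19.0)² = 0.4827 lux
Total = 1.632 + 0.1502 + 0.4827 = 2.265 lux.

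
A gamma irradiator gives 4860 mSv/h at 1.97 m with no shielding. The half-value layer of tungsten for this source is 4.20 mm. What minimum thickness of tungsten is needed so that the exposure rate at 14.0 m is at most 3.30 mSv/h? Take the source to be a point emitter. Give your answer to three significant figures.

20.4 mm

At 14.0 m, distance alone gives (1.97/14.0)² = 0.01980, so 4860 × 0.01980 = 96.23 mSv/h.
Further attenuation needed: 96.23/3.30 = 29.16.
n = log₂(29.16) = 4.866 half-value layers.
Thickness = 4.866 × 4.20 mm = 20.44 mm.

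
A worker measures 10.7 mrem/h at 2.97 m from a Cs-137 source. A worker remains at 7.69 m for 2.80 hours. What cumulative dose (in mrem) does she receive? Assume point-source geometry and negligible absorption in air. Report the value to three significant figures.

4.47 mrem

Since intensity falls as 1/r², rate at 7.69 m:
(2.97/7.69)² = 0.1492, so 10.7 × 0.1492 = 1.596 mrem/h.
Dose = rate × time = 1.596 mrem/h × 2.800 h = 4.469 mrem.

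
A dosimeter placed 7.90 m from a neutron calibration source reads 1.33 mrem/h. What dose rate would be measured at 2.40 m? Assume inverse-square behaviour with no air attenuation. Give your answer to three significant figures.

14.4 mrem/h

Intensity scales as (d₁/d₂)², so scaling from 7.90 m to 2.40 m:
(7.90/2.40)² = 10.84, so 1.33 × 10.84 = 14.42 mrem/h.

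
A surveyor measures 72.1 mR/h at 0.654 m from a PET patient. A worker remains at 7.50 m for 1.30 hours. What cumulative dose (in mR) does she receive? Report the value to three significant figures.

0.713 mR

Using I₁d₁² = I₂d₂², rate at 7.50 m:
72.1 × (0.654/7.50)² = 72.1 × 0.007604 = 0.5482 mR/h.
Dose = rate × time = 0.5482 mR/h × 1.300 h = 0.7127 mR.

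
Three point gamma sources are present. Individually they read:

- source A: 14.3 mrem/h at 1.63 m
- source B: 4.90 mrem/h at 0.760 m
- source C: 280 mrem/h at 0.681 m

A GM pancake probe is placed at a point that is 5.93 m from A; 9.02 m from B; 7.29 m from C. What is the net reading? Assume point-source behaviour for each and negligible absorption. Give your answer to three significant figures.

By superposition, sum each source's inverse-square contribution:
A: 14.3 × (1.63/5.93)² = 1.080 mrem/h
B: 4.90 × (0.760/9.02)² = 0.03479 mrem/h
C: 280 × (0.681/7.29)² = 2.443 mrem/h
Total = 1.080 + 0.03479 + 2.443 = 3.558 mrem/h.

3.56 mrem/h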